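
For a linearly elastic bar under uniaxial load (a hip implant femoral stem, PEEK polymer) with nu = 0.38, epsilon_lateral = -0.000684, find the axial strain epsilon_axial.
Model: a linearly elastic bar under uniaxial load, so epsilon_lateral = -nu·epsilon_axial.
Solve for epsilon_axial: epsilon_axial = -epsilon_lateral / nu.
Substitute:
  epsilon_axial = -(-0.000684) / 0.38
  epsilon_axial = 0.0018
Final answer: epsilon_axial = 0.0018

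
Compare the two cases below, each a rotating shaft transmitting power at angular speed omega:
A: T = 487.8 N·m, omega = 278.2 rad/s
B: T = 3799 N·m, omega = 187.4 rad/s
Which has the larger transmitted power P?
Model: a rotating shaft transmitting power at angular speed omega, so P = T·omega (SI units).
  A: P = 487.8 × 278.2 = 135700 W = 135.7 kW
  B: P = 3799 × 187.4 = 711900 W = 711.9 kW
711.9 kW > 135.7 kW, so B is larger.
Final answer: B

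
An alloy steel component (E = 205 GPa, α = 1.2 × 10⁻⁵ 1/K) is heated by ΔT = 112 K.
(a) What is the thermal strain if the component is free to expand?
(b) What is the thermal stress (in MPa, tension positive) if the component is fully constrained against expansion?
(a) Free thermal strain ε_th = α·ΔT = (1.2 × 10⁻⁵) × 112 = 0.001344
(b) Fully constrained, the expansion is suppressed, so σ = -E·α·ΔT. Convert E = 205 GPa = 2.05 × 10¹¹ Pa.
  σ = -(2.05 × 10¹¹) × (1.2 × 10⁻⁵) × 112 = -2.755 × 10⁸ Pa = -275.5 MPa (compressive)
Final answer: (a) ε_th = 0.001344, (b) σ = -275.5 MPa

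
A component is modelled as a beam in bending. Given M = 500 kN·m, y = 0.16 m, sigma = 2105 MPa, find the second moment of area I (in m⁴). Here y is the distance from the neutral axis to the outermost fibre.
Model: a beam in bending, so sigma = (M·y) / I.
Solve for I: I = (M·y) / sigma.
Convert to SI units:
  M = 500 kN·m = 500000 N·m
  sigma = 2105 MPa = 2.105 × 10⁹ Pa
Substitute:
  I = (500000 × 0.16) / (2.105 × 10⁹)
  I = 3.8 × 10⁻⁵ m⁴
Final answer: I = 3.8 × 10⁻⁵ m⁴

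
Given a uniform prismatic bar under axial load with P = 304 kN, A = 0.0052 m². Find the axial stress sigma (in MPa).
Model: a uniform prismatic bar under axial load, so sigma = P / A.
Convert to SI units:
  P = 304 kN = 304000 N
Substitute:
  sigma = 304000 / 0.0052
  sigma = 5.846 × 10⁷ Pa
Convert: sigma = 5.846 × 10⁷ Pa = 58.46 MPa
Final answer: sigma = 58.46 MPa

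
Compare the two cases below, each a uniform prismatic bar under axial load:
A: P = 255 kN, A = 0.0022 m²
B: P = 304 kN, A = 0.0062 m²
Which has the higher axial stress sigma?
Model: a uniform prismatic bar under axial load, so sigma = P / A (SI units).
  A: sigma = 255000 / 0.0022 = 1.159 × 10⁸ Pa = 115.9 MPa
  B: sigma = 304000 / 0.0062 = 4.903 × 10⁷ Pa = 49.03 MPa
115.9 MPa > 49.03 MPa, so A is larger.
Final answer: A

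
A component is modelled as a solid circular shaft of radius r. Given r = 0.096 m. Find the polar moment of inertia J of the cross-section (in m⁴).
Model: a solid circular shaft of radius r, so J = (π·r^4) / 2.
Substitute:
  J = (π × 0.096^4) / 2
  J = 0.0001334 m⁴
Final answer: J = 0.0001334 m⁴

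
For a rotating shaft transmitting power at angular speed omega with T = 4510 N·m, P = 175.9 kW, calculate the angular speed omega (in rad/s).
Model: a rotating shaft transmitting power at angular speed omega, so P = T·omega.
Solve for omega: omega = P / T.
Convert to SI units:
  P = 175.9 kW = 175900 W
Substitute:
  omega = 175900 / 4510
  omega = 39 rad/s
Final answer: omega = 39 rad/s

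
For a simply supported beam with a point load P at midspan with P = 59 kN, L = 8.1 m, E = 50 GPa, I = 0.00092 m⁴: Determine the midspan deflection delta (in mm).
Model: a simply supported beam with a point load P at midspan, so delta = (P·L^3) / (48·E·I).
Convert to SI units:
  P = 59 kN = 59000 N
  E = 50 GPa = 5 × 10¹⁰ Pa
Substitute:
  delta = (59000 × 8.1^3) / (48 × (5 × 10¹⁰) × 0.00092)
  delta = 0.0142 m
Convert: delta = 0.0142 m = 14.2 mm
Final answer: delta = 14.2 mm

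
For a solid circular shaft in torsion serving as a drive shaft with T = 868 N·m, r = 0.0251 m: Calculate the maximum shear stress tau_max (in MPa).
Model: a solid circular shaft in torsion, so tau_max = (2·T) / (π·r^3).
Substitute:
  tau_max = (2 × 868) / (π × 0.0251^3)
  tau_max = 3.494 × 10⁷ Pa
Convert: tau_max = 3.494 × 10⁷ Pa = 34.94 MPa
Final answer: tau_max = 34.94 MPa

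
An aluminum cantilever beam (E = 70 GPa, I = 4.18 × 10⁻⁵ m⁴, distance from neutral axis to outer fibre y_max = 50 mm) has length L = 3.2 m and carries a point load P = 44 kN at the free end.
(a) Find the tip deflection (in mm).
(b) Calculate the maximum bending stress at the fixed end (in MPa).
(a) Tip deflection of a cantilever with an end point load: δ = P·L^3 / (3·E·I). Convert P = 44 kN = 44000 N, E = 70 GPa = 7 × 10¹⁰ Pa.
  δ = (44000 × 3.2^3) / (3 × (7 × 10¹⁰) × (4.18 × 10⁻⁵)) = 0.1643 m = 164.3 mm
(b) Maximum bending moment at the fixed end: M = P·L = 44000 × 3.2 = 140800 N·m. Convert y_max = 50 mm = 0.05 m.
  σ = M·y_max / I = (140800 × 0.05) / (4.18 × 10⁻⁵) = 1.684 × 10⁸ Pa = 168.4 MPa
Final answer: (a) δ = 164.3 mm, (b) σ = 168.4 MPa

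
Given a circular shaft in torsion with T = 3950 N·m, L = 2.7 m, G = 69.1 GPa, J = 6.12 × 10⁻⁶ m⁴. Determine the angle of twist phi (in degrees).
Model: a circular shaft in torsion, so phi = (T·L) / (G·J).
Convert to SI units:
  G = 69.1 GPa = 6.91 × 10¹⁰ Pa
Substitute:
  phi = (3950 × 2.7) / ((6.91 × 10¹⁰) × (6.12 × 10⁻⁶))
  phi = 0.02522 rad
Convert to degrees: phi = 0.02522 × 180/π = 1.445°
Final answer: phi = 1.445°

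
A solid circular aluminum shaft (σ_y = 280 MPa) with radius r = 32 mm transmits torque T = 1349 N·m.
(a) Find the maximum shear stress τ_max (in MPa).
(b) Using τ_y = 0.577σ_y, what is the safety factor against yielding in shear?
(a) For a solid circular shaft, τ_max = T·r/J with J = π·r^4/2, i.e. τ_max = 2·T / (π·r^3). Convert r = 32 mm = 0.032 m.
  τ_max = (2 × 1349) / (π × 0.032^3) = 2.621 × 10⁷ Pa = 26.21 MPa
(b) τ_y = 0.577 × 280 = 161.56 MPa
  SF = τ_y/τ_max = 161.56 / 26.21 = 6.164
Final answer: (a) τ_max = 26.21 MPa, (b) SF = 6.164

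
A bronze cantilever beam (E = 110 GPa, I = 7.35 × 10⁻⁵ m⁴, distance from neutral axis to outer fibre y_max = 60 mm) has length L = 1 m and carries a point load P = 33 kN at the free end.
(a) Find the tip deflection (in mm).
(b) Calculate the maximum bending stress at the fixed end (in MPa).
(a) Tip deflection of a cantilever with an end point load: δ = P·L^3 / (3·E·I). Convert P = 33 kN = 33000 N, E = 110 GPa = 1.1 × 10¹¹ Pa.
  δ = (33000 × 1^3) / (3 × (1.1 × 10¹¹) × (7.35 × 10⁻⁵)) = 0.001361 m = 1.361 mm
(b) Maximum bending moment at the fixed end: M = P·L = 33000 × 1 = 33000 N·m. Convert y_max = 60 mm = 0.06 m.
  σ = M·y_max / I = (33000 × 0.06) / (7.35 × 10⁻⁵) = 2.694 × 10⁷ Pa = 26.94 MPa
Final answer: (a) δ = 1.361 mm, (b) σ = 26.94 MPa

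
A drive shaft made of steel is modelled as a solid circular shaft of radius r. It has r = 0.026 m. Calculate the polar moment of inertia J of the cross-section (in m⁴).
Model: a solid circular shaft of radius r, so J = (π·r^4) / 2.
Substitute:
  J = (π × 0.026^4) / 2
  J = 7.178 × 10⁻⁷ m⁴
Final answer: J = 7.178 × 10⁻⁷ m⁴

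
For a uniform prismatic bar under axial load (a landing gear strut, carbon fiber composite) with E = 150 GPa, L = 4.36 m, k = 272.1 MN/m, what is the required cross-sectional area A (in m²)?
Model: a uniform prismatic bar under axial load, so k = (A·E) / L.
Solve for A: A = (k·L) / E.
Convert to SI units:
  E = 150 GPa = 1.5 × 10¹¹ Pa
  k = 272.1 MN/m = 2.721 × 10⁸ N/m
Substitute:
  A = ((2.721 × 10⁸) × 4.36) / (1.5 × 10¹¹)
  A = 0.007909 m²
Final answer: A = 0.007909 m²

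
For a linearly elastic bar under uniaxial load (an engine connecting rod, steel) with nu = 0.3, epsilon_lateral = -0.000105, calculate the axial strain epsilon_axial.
Model: a linearly elastic bar under uniaxial load, so epsilon_lateral = -nu·epsilon_axial.
Solve for epsilon_axial: epsilon_axial = -epsilon_lateral / nu.
Substitute:
  epsilon_axial = -(-0.000105) / 0.3
  epsilon_axial = 0.00035
Final answer: epsilon_axial = 0.00035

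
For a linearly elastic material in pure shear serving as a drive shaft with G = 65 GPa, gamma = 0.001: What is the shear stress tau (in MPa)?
Model: a linearly elastic material in pure shear, so tau = G·gamma.
Convert to SI units:
  G = 65 GPa = 6.5 × 10¹⁰ Pa
Substitute:
  tau = (6.5 × 10¹⁰) × 0.001
  tau = 6.5 × 10⁷ Pa
Convert: tau = 6.5 × 10⁷ Pa = 65 MPa
Final answer: tau = 65 MPa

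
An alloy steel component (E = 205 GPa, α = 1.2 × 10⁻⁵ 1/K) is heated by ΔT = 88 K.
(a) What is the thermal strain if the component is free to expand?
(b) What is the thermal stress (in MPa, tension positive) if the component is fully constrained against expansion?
(a) Free thermal strain ε_th = α·ΔT = (1.2 × 10⁻⁵) × 88 = 0.001056
(b) Fully constrained, the expansion is suppressed, so σ = -E·α·ΔT. Convert E = 205 GPa = 2.05 × 10¹¹ Pa.
  σ = -(2.05 × 10¹¹) × (1.2 × 10⁻⁵) × 88 = -2.165 × 10⁸ Pa = -216.5 MPa (compressive)
Final answer: (a) ε_th = 0.001056, (b) σ = -216.5 MPa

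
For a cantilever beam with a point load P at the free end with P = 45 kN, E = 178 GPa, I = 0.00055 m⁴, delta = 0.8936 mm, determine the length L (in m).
Model: a cantilever beam with a point load P at the free end, so delta = (P·L^3) / (3·E·I).
Solve for L: L = ((3·delta·E·I) / P)^(1/3).
Convert to SI units:
  P = 45 kN = 45000 N
  E = 178 GPa = 1.78 × 10¹¹ Pa
  delta = 0.8936 mm = 0.0008936 m
Substitute:
  L = ((3 × 0.0008936 × (1.78 × 10¹¹) × 0.00055) / 45000)^(1/3)
  L = 1.8 m
Final answer: L = 1.8 m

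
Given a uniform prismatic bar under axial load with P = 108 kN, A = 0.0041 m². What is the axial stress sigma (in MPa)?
Model: a uniform prismatic bar under axial load, so sigma = P / A.
Convert to SI units:
  P = 108 kN = 108000 N
Substitute:
  sigma = 108000 / 0.0041
  sigma = 2.634 × 10⁷ Pa
Convert: sigma = 2.634 × 10⁷ Pa = 26.34 MPa
Final answer: sigma = 26.34 MPa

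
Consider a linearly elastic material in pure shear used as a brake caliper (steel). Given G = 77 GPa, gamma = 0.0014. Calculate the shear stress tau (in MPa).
Model: a linearly elastic material in pure shear, so tau = G·gamma.
Convert to SI units:
  G = 77 GPa = 7.7 × 10¹⁰ Pa
Substitute:
  tau = (7.7 × 10¹⁰) × 0.0014
  tau = 1.078 × 10⁸ Pa
Convert: tau = 1.078 × 10⁸ Pa = 107.8 MPa
Final answer: tau = 107.8 MPa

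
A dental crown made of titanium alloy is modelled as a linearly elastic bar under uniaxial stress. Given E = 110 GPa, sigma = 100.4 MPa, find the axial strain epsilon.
Model: a linearly elastic bar under uniaxial stress, so sigma = E·epsilon.
Solve for epsilon: epsilon = sigma / E.
Convert to SI units:
  E = 110 GPa = 1.1 × 10¹¹ Pa
  sigma = 100.4 MPa = 1.004 × 10⁸ Pa
Substitute:
  epsilon = (1.004 × 10⁸) / (1.1 × 10¹¹)
  epsilon = 0.0009127
Final answer: epsilon = 0.0009127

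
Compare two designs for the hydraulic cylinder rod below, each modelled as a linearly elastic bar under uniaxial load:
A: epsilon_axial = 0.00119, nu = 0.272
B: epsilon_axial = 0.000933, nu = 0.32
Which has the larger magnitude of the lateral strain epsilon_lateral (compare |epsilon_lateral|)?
Model: a linearly elastic bar under uniaxial load, so epsilon_lateral = -nu·epsilon_axial (SI units).
  A: epsilon_lateral = -(0.272 × 0.00119) = -0.0003237
  B: epsilon_lateral = -(0.32 × 0.000933) = -0.0002986
|epsilon_lateral|: A = 0.0003237, B = 0.0002986, so A is larger in magnitude.
Final answer: A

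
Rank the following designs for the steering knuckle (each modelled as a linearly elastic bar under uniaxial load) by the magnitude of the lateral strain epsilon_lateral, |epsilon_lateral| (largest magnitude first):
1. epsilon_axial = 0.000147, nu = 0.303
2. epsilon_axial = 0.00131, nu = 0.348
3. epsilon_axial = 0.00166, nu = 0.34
Model: a linearly elastic bar under uniaxial load, so epsilon_lateral = -nu·epsilon_axial (SI units).
  Case 1: epsilon_lateral = -(0.303 × 0.000147) = -4.454 × 10⁻⁵
  Case 2: epsilon_lateral = -(0.348 × 0.00131) = -0.0004559
  Case 3: epsilon_lateral = -(0.34 × 0.00166) = -0.0005644
Ordering by |epsilon_lateral|: 0.0005644 (case 3) > 0.0004559 (case 2) > 4.454 × 10⁻⁵ (case 1)
Final answer: 3, 2, 1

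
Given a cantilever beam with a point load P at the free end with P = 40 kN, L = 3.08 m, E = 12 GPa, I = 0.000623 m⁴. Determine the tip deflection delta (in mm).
Model: a cantilever beam with a point load P at the free end, so delta = (P·L^3) / (3·E·I).
Convert to SI units:
  P = 40 kN = 40000 N
  E = 12 GPa = 1.2 × 10¹⁰ Pa
Substitute:
  delta = (40000 × 3.08^3) / (3 × (1.2 × 10¹⁰) × 0.000623)
  delta = 0.05211 m
Convert: delta = 0.05211 m = 52.11 mm
Final answer: delta = 52.11 mm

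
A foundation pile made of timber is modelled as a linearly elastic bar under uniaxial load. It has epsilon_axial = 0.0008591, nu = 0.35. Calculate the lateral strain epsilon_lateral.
Model: a linearly elastic bar under uniaxial load, so epsilon_lateral = -nu·epsilon_axial.
Substitute:
  epsilon_lateral = -(0.35 × 0.0008591)
  epsilon_lateral = -0.0003007
Final answer: epsilon_lateral = -0.0003007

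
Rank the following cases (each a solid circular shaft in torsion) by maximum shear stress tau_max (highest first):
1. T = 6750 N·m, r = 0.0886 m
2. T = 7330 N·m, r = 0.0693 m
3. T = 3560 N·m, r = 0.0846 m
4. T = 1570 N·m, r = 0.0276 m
Model: a solid circular shaft in torsion, so tau_max = (2·T) / (π·r^3) (SI units).
  Case 1: tau_max = (2 × 6750) / (π × 0.0886^3) = 6.178 × 10⁶ Pa = 6.178 MPa
  Case 2: tau_max = (2 × 7330) / (π × 0.0693^3) = 1.402 × 10⁷ Pa = 14.02 MPa
  Case 3: tau_max = (2 × 3560) / (π × 0.0846^3) = 3.743 × 10⁶ Pa = 3.743 MPa
  Case 4: tau_max = (2 × 1570) / (π × 0.0276^3) = 4.754 × 10⁷ Pa = 47.54 MPa
Ordering: 47.54 MPa (case 4) > 14.02 MPa (case 2) > 6.178 MPa (case 1) > 3.743 MPa (case 3)
Final answer: 4, 2, 1, 3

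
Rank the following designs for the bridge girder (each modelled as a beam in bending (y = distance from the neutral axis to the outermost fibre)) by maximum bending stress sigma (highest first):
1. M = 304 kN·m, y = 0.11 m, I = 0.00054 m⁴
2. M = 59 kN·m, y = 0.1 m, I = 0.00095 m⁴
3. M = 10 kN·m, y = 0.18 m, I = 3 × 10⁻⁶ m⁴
Model: a beam in bending (y = distance from the neutral axis to the outermost fibre), so sigma = (M·y) / I (SI units).
  Case 1: sigma = (304000 × 0.11) / 0.00054 = 6.193 × 10⁷ Pa = 61.93 MPa
  Case 2: sigma = (59000 × 0.1) / 0.00095 = 6.211 × 10⁶ Pa = 6.211 MPa
  Case 3: sigma = (10000 × 0.18) / (3 × 10⁻⁶) = 6 × 10⁸ Pa = 600 MPa
Ordering: 600 MPa (case 3) > 61.93 MPa (case 1) > 6.211 MPa (case 2)
Final answer: 3, 1, 2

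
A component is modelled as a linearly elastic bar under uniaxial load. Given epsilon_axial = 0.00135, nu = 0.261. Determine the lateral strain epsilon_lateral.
Model: a linearly elastic bar under uniaxial load, so epsilon_lateral = -nu·epsilon_axial.
Substitute:
  epsilon_lateral = -(0.261 × 0.00135)
  epsilon_lateral = -0.0003524
Final answer: epsilon_lateral = -0.0003524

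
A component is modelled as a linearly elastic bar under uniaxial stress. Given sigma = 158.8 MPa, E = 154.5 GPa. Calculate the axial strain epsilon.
Model: a linearly elastic bar under uniaxial stress, so epsilon = sigma / E.
Convert to SI units:
  sigma = 158.8 MPa = 1.588 × 10⁸ Pa
  E = 154.5 GPa = 1.545 × 10¹¹ Pa
Substitute:
  epsilon = (1.588 × 10⁸) / (1.545 × 10¹¹)
  epsilon = 0.001028
Final answer: epsilon = 0.001028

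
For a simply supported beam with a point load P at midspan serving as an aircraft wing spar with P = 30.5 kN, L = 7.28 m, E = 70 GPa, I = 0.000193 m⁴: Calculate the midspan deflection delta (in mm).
Model: a simply supported beam with a point load P at midspan, so delta = (P·L^3) / (48·E·I).
Convert to SI units:
  P = 30.5 kN = 30500 N
  E = 70 GPa = 7 × 10¹⁰ Pa
Substitute:
  delta = (30500 × 7.28^3) / (48 × (7 × 10¹⁰) × 0.000193)
  delta = 0.01815 m
Convert: delta = 0.01815 m = 18.15 mm
Final answer: delta = 18.15 mm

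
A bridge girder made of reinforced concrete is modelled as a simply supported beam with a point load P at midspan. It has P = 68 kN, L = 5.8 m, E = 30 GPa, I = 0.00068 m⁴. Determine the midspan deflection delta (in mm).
Model: a simply supported beam with a point load P at midspan, so delta = (P·L^3) / (48·E·I).
Convert to SI units:
  P = 68 kN = 68000 N
  E = 30 GPa = 3 × 10¹⁰ Pa
Substitute:
  delta = (68000 × 5.8^3) / (48 × (3 × 10¹⁰) × 0.00068)
  delta = 0.01355 m
Convert: delta = 0.01355 m = 13.55 mm
Final answer: delta = 13.55 mm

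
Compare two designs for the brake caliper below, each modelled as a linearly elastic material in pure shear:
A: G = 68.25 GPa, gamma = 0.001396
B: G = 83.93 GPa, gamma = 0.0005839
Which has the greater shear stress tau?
Model: a linearly elastic material in pure shear, so tau = G·gamma (SI units).
  A: tau = (6.825 × 10¹⁰) × 0.001396 = 9.528 × 10⁷ Pa = 95.28 MPa
  B: tau = (8.393 × 10¹⁰) × 0.0005839 = 4.901 × 10⁷ Pa = 49.01 MPa
95.28 MPa > 49.01 MPa, so A is larger.
Final answer: A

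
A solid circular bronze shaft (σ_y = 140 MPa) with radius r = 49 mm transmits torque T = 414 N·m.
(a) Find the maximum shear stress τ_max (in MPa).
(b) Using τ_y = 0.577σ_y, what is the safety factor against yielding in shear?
(a) For a solid circular shaft, τ_max = T·r/J with J = π·r^4/2, i.e. τ_max = 2·T / (π·r^3). Convert r = 49 mm = 0.049 m.
  τ_max = (2 × 414) / (π × 0.049^3) = 2.24 × 10⁶ Pa = 2.24 MPa
(b) τ_y = 0.577 × 140 = 80.78 MPa
  SF = τ_y/τ_max = 80.78 / 2.24 = 36.06
Final answer: (a) τ_max = 2.24 MPa, (b) SF = 36.06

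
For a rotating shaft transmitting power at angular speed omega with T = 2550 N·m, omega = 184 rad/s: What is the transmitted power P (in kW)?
Model: a rotating shaft transmitting power at angular speed omega, so P = T·omega.
Substitute:
  P = 2550 × 184
  P = 469200 W
Convert: P = 469200 W = 469.2 kW
Final answer: P = 469.2 kW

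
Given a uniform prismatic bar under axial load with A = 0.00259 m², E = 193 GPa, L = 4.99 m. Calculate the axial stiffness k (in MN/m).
Model: a uniform prismatic bar under axial load, so k = (A·E) / L.
Convert to SI units:
  E = 193 GPa = 1.93 × 10¹¹ Pa
Substitute:
  k = (0.00259 × (1.93 × 10¹¹)) / 4.99
  k = 1.002 × 10⁸ N/m
Convert: k = 1.002 × 10⁸ N/m = 100.2 MN/m
Final answer: k = 100.2 MN/m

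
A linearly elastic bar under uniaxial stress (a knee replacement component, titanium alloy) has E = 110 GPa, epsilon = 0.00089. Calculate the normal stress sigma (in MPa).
Model: a linearly elastic bar under uniaxial stress, so sigma = E·epsilon.
Convert to SI units:
  E = 110 GPa = 1.1 × 10¹¹ Pa
Substitute:
  sigma = (1.1 × 10¹¹) × 0.00089
  sigma = 9.79 × 10⁷ Pa
Convert: sigma = 9.79 × 10⁷ Pa = 97.9 MPa
Final answer: sigma = 97.9 MPa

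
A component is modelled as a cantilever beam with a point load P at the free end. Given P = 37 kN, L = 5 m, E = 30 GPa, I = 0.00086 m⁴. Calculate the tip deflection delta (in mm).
Model: a cantilever beam with a point load P at the free end, so delta = (P·L^3) / (3·E·I).
Convert to SI units:
  P = 37 kN = 37000 N
  E = 30 GPa = 3 × 10¹⁰ Pa
Substitute:
  delta = (37000 × 5^3) / (3 × (3 × 10¹⁰) × 0.00086)
  delta = 0.05975 m
Convert: delta = 0.05975 m = 59.75 mm
Final answer: delta = 59.75 mm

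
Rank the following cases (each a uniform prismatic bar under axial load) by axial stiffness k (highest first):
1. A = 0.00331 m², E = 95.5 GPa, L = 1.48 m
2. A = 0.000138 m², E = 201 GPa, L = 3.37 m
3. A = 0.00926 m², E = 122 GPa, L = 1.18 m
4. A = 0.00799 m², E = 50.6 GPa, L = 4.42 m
Model: a uniform prismatic bar under axial load, so k = (A·E) / L (SI units).
  Case 1: k = (0.00331 × (9.55 × 10¹⁰)) / 1.48 = 2.136 × 10⁸ N/m = 213.6 MN/m
  Case 2: k = (0.000138 × (2.01 × 10¹¹)) / 3.37 = 8.231 × 10⁶ N/m = 8.231 MN/m
  Case 3: k = (0.00926 × (1.22 × 10¹¹)) / 1.18 = 9.574 × 10⁸ N/m = 957.4 MN/m
  Case 4: k = (0.00799 × (5.06 × 10¹⁰)) / 4.42 = 9.147 × 10⁷ N/m = 91.47 MN/m
Ordering: 957.4 MN/m (case 3) > 213.6 MN/m (case 1) > 91.47 MN/m (case 4) > 8.231 MN/m (case 2)
Final answer: 3, 1, 4, 2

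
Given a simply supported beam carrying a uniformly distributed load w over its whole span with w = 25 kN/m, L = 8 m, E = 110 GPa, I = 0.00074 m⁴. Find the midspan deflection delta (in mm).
Model: a simply supported beam carrying a uniformly distributed load w over its whole span, so delta = (5·w·L^4) / (384·E·I).
Convert to SI units:
  w = 25 kN/m = 25000 N/m
  E = 110 GPa = 1.1 × 10¹¹ Pa
Substitute:
  delta = (5 × 25000 × 8^4) / (384 × (1.1 × 10¹¹) × 0.00074)
  delta = 0.01638 m
Convert: delta = 0.01638 m = 16.38 mm
Final answer: delta = 16.38 mm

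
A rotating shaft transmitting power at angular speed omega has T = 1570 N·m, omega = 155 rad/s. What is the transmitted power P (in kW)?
Model: a rotating shaft transmitting power at angular speed omega, so P = T·omega.
Substitute:
  P = 1570 × 155
  P = 243400 W
Convert: P = 243400 W = 243.4 kW
Final answer: P = 243.4 kW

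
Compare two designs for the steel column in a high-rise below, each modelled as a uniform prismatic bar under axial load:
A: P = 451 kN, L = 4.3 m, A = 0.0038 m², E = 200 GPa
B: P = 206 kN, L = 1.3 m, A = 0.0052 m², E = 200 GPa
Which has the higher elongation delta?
Model: a uniform prismatic bar under axial load, so delta = (P·L) / (A·E) (SI units).
  A: delta = (451000 × 4.3) / (0.0038 × (2 × 10¹¹)) = 0.002552 m = 2.552 mm
  B: delta = (206000 × 1.3) / (0.0052 × (2 × 10¹¹)) = 0.0002575 m = 0.2575 mm
2.552 mm > 0.2575 mm, so A is larger.
Final answer: A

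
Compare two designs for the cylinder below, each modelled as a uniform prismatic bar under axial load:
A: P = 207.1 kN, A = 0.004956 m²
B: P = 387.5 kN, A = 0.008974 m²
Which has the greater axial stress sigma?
Model: a uniform prismatic bar under axial load, so sigma = P / A (SI units).
  A: sigma = 207100 / 0.004956 = 4.179 × 10⁷ Pa = 41.79 MPa
  B: sigma = 387500 / 0.008974 = 4.318 × 10⁷ Pa = 43.18 MPa
43.18 MPa > 41.79 MPa, so B is larger.
Final answer: B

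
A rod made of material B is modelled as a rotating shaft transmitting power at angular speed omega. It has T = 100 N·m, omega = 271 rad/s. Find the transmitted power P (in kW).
Model: a rotating shaft transmitting power at angular speed omega, so P = T·omega.
Substitute:
  P = 100 × 271
  P = 27100 W
Convert: P = 27100 W = 27.1 kW
Final answer: P = 27.1 kW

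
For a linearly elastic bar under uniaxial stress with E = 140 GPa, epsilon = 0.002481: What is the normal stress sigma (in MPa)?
Model: a linearly elastic bar under uniaxial stress, so sigma = E·epsilon.
Convert to SI units:
  E = 140 GPa = 1.4 × 10¹¹ Pa
Substitute:
  sigma = (1.4 × 10¹¹) × 0.002481
  sigma = 3.473 × 10⁸ Pa
Convert: sigma = 3.473 × 10⁸ Pa = 347.3 MPa
Final answer: sigma = 347.3 MPa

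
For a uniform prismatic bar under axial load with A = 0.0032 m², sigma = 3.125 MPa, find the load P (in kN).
Model: a uniform prismatic bar under axial load, so sigma = P / A.
Solve for P: P = sigma·A.
Convert to SI units:
  sigma = 3.125 MPa = 3.125 × 10⁶ Pa
Substitute:
  P = (3.125 × 10⁶) × 0.0032
  P = 10000 N
Convert: P = 10000 N = 10 kN
Final answer: P = 10 kN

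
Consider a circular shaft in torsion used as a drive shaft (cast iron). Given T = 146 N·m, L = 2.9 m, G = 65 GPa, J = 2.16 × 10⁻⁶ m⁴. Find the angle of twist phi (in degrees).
Model: a circular shaft in torsion, so phi = (T·L) / (G·J).
Convert to SI units:
  G = 65 GPa = 6.5 × 10¹⁰ Pa
Substitute:
  phi = (146 × 2.9) / ((6.5 × 10¹⁰) × (2.16 × 10⁻⁶))
  phi = 0.003016 rad
Convert to degrees: phi = 0.003016 × 180/π = 0.1728°
Final answer: phi = 0.1728°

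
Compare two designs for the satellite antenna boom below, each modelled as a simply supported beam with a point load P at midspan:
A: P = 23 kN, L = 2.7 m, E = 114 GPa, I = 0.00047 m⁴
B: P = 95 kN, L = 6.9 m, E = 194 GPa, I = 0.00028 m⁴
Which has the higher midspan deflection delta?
Model: a simply supported beam with a point load P at midspan, so delta = (P·L^3) / (48·E·I) (SI units).
  A: delta = (23000 × 2.7^3) / (48 × (1.14 × 10¹¹) × 0.00047) = 0.000176 m = 0.176 mm
  B: delta = (95000 × 6.9^3) / (48 × (1.94 × 10¹¹) × 0.00028) = 0.01197 m = 11.97 mm
11.97 mm > 0.176 mm, so B is larger.
Final answer: B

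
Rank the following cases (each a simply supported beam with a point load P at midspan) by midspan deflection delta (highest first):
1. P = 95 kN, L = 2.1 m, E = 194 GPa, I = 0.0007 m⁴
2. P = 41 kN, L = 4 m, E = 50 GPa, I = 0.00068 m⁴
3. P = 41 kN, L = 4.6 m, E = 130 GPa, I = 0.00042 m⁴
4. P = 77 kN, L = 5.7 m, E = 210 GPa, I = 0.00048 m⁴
Model: a simply supported beam with a point load P at midspan, so delta = (P·L^3) / (48·E·I) (SI units).
  Case 1: delta = (95000 × 2.1^3) / (48 × (1.94 × 10¹¹) × 0.0007) = 0.000135 m = 0.135 mm
  Case 2: delta = (41000 × 4^3) / (48 × (5 × 10¹⁰) × 0.00068) = 0.001608 m = 1.608 mm
  Case 3: delta = (41000 × 4.6^3) / (48 × (1.3 × 10¹¹) × 0.00042) = 0.001523 m = 1.523 mm
  Case 4: delta = (77000 × 5.7^3) / (48 × (2.1 × 10¹¹) × 0.00048) = 0.002947 m = 2.947 mm
Ordering: 2.947 mm (case 4) > 1.608 mm (case 2) > 1.523 mm (case 3) > 0.135 mm (case 1)
Final answer: 4, 2, 3, 1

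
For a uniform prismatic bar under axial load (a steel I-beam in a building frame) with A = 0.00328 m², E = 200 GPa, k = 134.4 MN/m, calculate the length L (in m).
Model: a uniform prismatic bar under axial load, so k = (A·E) / L.
Solve for L: L = (A·E) / k.
Convert to SI units:
  E = 200 GPa = 2 × 10¹¹ Pa
  k = 134.4 MN/m = 1.344 × 10⁸ N/m
Substitute:
  L = (0.00328 × (2 × 10¹¹)) / (1.344 × 10⁸)
  L = 4.881 m
Final answer: L = 4.881 m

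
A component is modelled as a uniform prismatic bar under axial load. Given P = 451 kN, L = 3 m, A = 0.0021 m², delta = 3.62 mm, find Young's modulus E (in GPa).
Model: a uniform prismatic bar under axial load, so delta = (P·L) / (A·E).
Solve for E: E = (P·L) / (delta·A).
Convert to SI units:
  P = 451 kN = 451000 N
  delta = 3.62 mm = 0.00362 m
Substitute:
  E = (451000 × 3) / (0.00362 × 0.0021)
  E = 1.78 × 10¹¹ Pa
Convert: E = 1.78 × 10¹¹ Pa = 178 GPa
Final answer: E = 178 GPa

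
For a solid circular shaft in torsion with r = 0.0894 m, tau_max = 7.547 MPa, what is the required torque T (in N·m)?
Model: a solid circular shaft in torsion, so tau_max = (2·T) / (π·r^3).
Solve for T: T = (π·tau_max·r^3) / 2.
Convert to SI units:
  tau_max = 7.547 MPa = 7.547 × 10⁶ Pa
Substitute:
  T = (π × (7.547 × 10⁶) × 0.0894^3) / 2
  T = 8470 N·m
Final answer: T = 8470 N·m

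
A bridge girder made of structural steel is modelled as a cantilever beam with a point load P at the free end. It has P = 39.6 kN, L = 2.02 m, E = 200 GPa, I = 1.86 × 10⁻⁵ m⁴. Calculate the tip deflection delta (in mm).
Model: a cantilever beam with a point load P at the free end, so delta = (P·L^3) / (3·E·I).
Convert to SI units:
  P = 39.6 kN = 39600 N
  E = 200 GPa = 2 × 10¹¹ Pa
Substitute:
  delta = (39600 × 2.02^3) / (3 × (2 × 10¹¹) × (1.86 × 10⁻⁵))
  delta = 0.02925 m
Convert: delta = 0.02925 m = 29.25 mm
Final answer: delta = 29.25 mm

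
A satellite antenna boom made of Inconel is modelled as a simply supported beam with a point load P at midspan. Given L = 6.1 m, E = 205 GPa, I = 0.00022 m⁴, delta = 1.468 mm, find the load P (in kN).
Model: a simply supported beam with a point load P at midspan, so delta = (P·L^3) / (48·E·I).
Solve for P: P = (48·delta·E·I) / L^3.
Convert to SI units:
  E = 205 GPa = 2.05 × 10¹¹ Pa
  delta = 1.468 mm = 0.001468 m
Substitute:
  P = (48 × 0.001468 × (2.05 × 10¹¹) × 0.00022) / 6.1^3
  P = 14000 N
Convert: P = 14000 N = 14 kN
Final answer: P = 14 kN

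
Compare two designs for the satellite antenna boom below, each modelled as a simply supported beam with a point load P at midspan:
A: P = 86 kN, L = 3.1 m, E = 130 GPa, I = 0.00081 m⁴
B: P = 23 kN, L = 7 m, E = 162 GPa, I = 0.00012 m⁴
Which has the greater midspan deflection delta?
Model: a simply supported beam with a point load P at midspan, so delta = (P·L^3) / (48·E·I) (SI units).
  A: delta = (86000 × 3.1^3) / (48 × (1.3 × 10¹¹) × 0.00081) = 0.0005069 m = 0.5069 mm
  B: delta = (23000 × 7^3) / (48 × (1.62 × 10¹¹) × 0.00012) = 0.008454 m = 8.454 mm
8.454 mm > 0.5069 mm, so B is larger.
Final answer: B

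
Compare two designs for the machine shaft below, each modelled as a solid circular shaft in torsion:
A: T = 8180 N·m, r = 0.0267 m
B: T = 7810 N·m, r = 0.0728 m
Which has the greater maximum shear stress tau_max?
Model: a solid circular shaft in torsion, so tau_max = (2·T) / (π·r^3) (SI units).
  A: tau_max = (2 × 8180) / (π × 0.0267^3) = 2.736 × 10⁸ Pa = 273.6 MPa
  B: tau_max = (2 × 7810) / (π × 0.0728^3) = 1.289 × 10⁷ Pa = 12.89 MPa
273.6 MPa > 12.89 MPa, so A is larger.
Final answer: A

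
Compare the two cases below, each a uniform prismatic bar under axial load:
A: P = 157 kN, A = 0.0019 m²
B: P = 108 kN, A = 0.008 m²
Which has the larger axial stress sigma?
Model: a uniform prismatic bar under axial load, so sigma = P / A (SI units).
  A: sigma = 157000 / 0.0019 = 8.263 × 10⁷ Pa = 82.63 MPa
  B: sigma = 108000 / 0.008 = 1.35 × 10⁷ Pa = 13.5 MPa
82.63 MPa > 13.5 MPa, so A is larger.
Final answer: A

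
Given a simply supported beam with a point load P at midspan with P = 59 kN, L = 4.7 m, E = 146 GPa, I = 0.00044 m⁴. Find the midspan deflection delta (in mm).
Model: a simply supported beam with a point load P at midspan, so delta = (P·L^3) / (48·E·I).
Convert to SI units:
  P = 59 kN = 59000 N
  E = 146 GPa = 1.46 × 10¹¹ Pa
Substitute:
  delta = (59000 × 4.7^3) / (48 × (1.46 × 10¹¹) × 0.00044)
  delta = 0.001987 m
Convert: delta = 0.001987 m = 1.987 mm
Final answer: delta = 1.987 mm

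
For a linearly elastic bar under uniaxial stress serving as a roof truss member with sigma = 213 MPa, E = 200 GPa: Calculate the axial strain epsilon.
Model: a linearly elastic bar under uniaxial stress, so epsilon = sigma / E.
Convert to SI units:
  sigma = 213 MPa = 2.13 × 10⁸ Pa
  E = 200 GPa = 2 × 10¹¹ Pa
Substitute:
  epsilon = (2.13 × 10⁸) / (2 × 10¹¹)
  epsilon = 0.001065
Final answer: epsilon = 0.001065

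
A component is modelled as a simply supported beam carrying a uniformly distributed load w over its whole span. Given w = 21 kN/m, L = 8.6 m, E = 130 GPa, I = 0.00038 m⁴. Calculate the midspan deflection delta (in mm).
Model: a simply supported beam carrying a uniformly distributed load w over its whole span, so delta = (5·w·L^4) / (384·E·I).
Convert to SI units:
  w = 21 kN/m = 21000 N/m
  E = 130 GPa = 1.3 × 10¹¹ Pa
Substitute:
  delta = (5 × 21000 × 8.6^4) / (384 × (1.3 × 10¹¹) × 0.00038)
  delta = 0.03028 m
Convert: delta = 0.03028 m = 30.28 mm
Final answer: delta = 30.28 mm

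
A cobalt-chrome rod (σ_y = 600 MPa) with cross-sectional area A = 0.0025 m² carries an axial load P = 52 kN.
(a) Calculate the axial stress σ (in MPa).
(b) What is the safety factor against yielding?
(a) Axial stress σ = P/A. Convert P = 52 kN = 52000 N.
  σ = 52000 / 0.0025 = 2.08 × 10⁷ Pa = 20.8 MPa
(b) Safety factor SF = σ_y/σ = 600 / 20.8 = 28.85
Final answer: (a) σ = 20.8 MPa, (b) SF = 28.85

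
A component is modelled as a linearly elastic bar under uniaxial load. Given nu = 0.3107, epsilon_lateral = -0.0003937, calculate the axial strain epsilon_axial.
Model: a linearly elastic bar under uniaxial load, so epsilon_lateral = -nu·epsilon_axial.
Solve for epsilon_axial: epsilon_axial = -epsilon_lateral / nu.
Substitute:
  epsilon_axial = -(-0.0003937) / 0.3107
  epsilon_axial = 0.001267
Final answer: epsilon_axial = 0.001267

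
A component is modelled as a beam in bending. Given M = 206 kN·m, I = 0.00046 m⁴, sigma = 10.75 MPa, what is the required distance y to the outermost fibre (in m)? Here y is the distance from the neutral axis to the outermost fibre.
Model: a beam in bending, so sigma = (M·y) / I.
Solve for y: y = (sigma·I) / M.
Convert to SI units:
  M = 206 kN·m = 206000 N·m
  sigma = 10.75 MPa = 1.075 × 10⁷ Pa
Substitute:
  y = ((1.075 × 10⁷) × 0.00046) / 206000
  y = 0.024 m
Final answer: y = 0.024 m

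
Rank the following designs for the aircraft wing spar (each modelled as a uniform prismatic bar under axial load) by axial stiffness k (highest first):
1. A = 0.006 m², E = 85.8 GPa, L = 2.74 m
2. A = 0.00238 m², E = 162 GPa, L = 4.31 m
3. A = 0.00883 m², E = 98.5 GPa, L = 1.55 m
Model: a uniform prismatic bar under axial load, so k = (A·E) / L (SI units).
  Case 1: k = (0.006 × (8.58 × 10¹⁰)) / 2.74 = 1.879 × 10⁸ N/m = 187.9 MN/m
  Case 2: k = (0.00238 × (1.62 × 10¹¹)) / 4.31 = 8.946 × 10⁷ N/m = 89.46 MN/m
  Case 3: k = (0.00883 × (9.85 × 10¹⁰)) / 1.55 = 5.611 × 10⁸ N/m = 561.1 MN/m
Ordering: 561.1 MN/m (case 3) > 187.9 MN/m (case 1) > 89.46 MN/m (case 2)
Final answer: 3, 1, 2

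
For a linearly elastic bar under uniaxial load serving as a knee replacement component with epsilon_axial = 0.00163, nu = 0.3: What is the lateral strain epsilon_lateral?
Model: a linearly elastic bar under uniaxial load, so epsilon_lateral = -nu·epsilon_axial.
Substitute:
  epsilon_lateral = -(0.3 × 0.00163)
  epsilon_lateral = -0.000489
Final answer: epsilon_lateral = -0.000489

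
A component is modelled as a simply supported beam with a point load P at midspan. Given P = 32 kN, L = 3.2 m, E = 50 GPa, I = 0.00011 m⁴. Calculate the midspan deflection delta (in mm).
Model: a simply supported beam with a point load P at midspan, so delta = (P·L^3) / (48·E·I).
Convert to SI units:
  P = 32 kN = 32000 N
  E = 50 GPa = 5 × 10¹⁰ Pa
Substitute:
  delta = (32000 × 3.2^3) / (48 × (5 × 10¹⁰) × 0.00011)
  delta = 0.003972 m
Convert: delta = 0.003972 m = 3.972 mm
Final answer: delta = 3.972 mm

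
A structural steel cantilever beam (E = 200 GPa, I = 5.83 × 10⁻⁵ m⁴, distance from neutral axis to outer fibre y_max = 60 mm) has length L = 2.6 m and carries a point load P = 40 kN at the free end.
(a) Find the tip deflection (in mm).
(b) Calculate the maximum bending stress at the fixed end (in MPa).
(a) Tip deflection of a cantilever with an end point load: δ = P·L^3 / (3·E·I). Convert P = 40 kN = 40000 N, E = 200 GPa = 2 × 10¹¹ Pa.
  δ = (40000 × 2.6^3) / (3 × (2 × 10¹¹) × (5.83 × 10⁻⁵)) = 0.0201 m = 20.1 mm
(b) Maximum bending moment at the fixed end: M = P·L = 40000 × 2.6 = 104000 N·m. Convert y_max = 60 mm = 0.06 m.
  σ = M·y_max / I = (104000 × 0.06) / (5.83 × 10⁻⁵) = 1.07 × 10⁸ Pa = 107 MPa
Final answer: (a) δ = 20.1 mm, (b) σ = 107 MPa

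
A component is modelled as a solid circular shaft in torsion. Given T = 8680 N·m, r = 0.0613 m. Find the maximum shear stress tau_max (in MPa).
Model: a solid circular shaft in torsion, so tau_max = (2·T) / (π·r^3).
Substitute:
  tau_max = (2 × 8680) / (π × 0.0613^3)
  tau_max = 2.399 × 10⁷ Pa
Convert: tau_max = 2.399 × 10⁷ Pa = 23.99 MPa
Final answer: tau_max = 23.99 MPa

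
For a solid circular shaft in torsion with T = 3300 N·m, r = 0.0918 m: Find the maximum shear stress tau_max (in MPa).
Model: a solid circular shaft in torsion, so tau_max = (2·T) / (π·r^3).
Substitute:
  tau_max = (2 × 3300) / (π × 0.0918^3)
  tau_max = 2.716 × 10⁶ Pa
Convert: tau_max = 2.716 × 10⁶ Pa = 2.716 MPa
Final answer: tau_max = 2.716 MPa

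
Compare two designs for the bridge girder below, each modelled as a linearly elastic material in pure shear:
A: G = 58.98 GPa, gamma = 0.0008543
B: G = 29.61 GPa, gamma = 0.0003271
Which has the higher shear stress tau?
Model: a linearly elastic material in pure shear, so tau = G·gamma (SI units).
  A: tau = (5.898 × 10¹⁰) × 0.0008543 = 5.039 × 10⁷ Pa = 50.39 MPa
  B: tau = (2.961 × 10¹⁰) × 0.0003271 = 9.685 × 10⁶ Pa = 9.685 MPa
50.39 MPa > 9.685 MPa, so A is larger.
Final answer: A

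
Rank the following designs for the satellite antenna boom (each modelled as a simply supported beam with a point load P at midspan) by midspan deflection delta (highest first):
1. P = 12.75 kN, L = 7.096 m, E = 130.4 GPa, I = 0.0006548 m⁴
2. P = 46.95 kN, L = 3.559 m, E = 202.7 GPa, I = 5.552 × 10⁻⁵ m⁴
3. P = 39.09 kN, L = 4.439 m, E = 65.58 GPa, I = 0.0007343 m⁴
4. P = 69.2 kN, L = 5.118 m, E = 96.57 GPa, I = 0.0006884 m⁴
Model: a simply supported beam with a point load P at midspan, so delta = (P·L^3) / (48·E·I) (SI units).
  Case 1: delta = (12750 × 7.096^3) / (48 × (1.304 × 10¹¹) × 0.0006548) = 0.001112 m = 1.112 mm
  Case 2: delta = (46950 × 3.559^3) / (48 × (2.027 × 10¹¹) × (5.552 × 10⁻⁵)) = 0.003918 m = 3.918 mm
  Case 3: delta = (39090 × 4.439^3) / (48 × (6.558 × 10¹⁰) × 0.0007343) = 0.001479 m = 1.479 mm
  Case 4: delta = (69200 × 5.118^3) / (48 × (9.657 × 10¹⁰) × 0.0006884) = 0.002907 m = 2.907 mm
Ordering: 3.918 mm (case 2) > 2.907 mm (case 4) > 1.479 mm (case 3) > 1.112 mm (case 1)
Final answer: 2, 4, 3, 1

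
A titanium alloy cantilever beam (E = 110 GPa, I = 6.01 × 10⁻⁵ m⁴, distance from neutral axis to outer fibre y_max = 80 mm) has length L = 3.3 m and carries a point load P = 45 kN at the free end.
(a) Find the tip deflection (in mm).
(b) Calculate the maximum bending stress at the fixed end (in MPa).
(a) Tip deflection of a cantilever with an end point load: δ = P·L^3 / (3·E·I). Convert P = 45 kN = 45000 N, E = 110 GPa = 1.1 × 10¹¹ Pa.
  δ = (45000 × 3.3^3) / (3 × (1.1 × 10¹¹) × (6.01 × 10⁻⁵)) = 0.08154 m = 81.54 mm
(b) Maximum bending moment at the fixed end: M = P·L = 45000 × 3.3 = 148500 N·m. Convert y_max = 80 mm = 0.08 m.
  σ = M·y_max / I = (148500 × 0.08) / (6.01 × 10⁻⁵) = 1.977 × 10⁸ Pa = 197.7 MPa
Final answer: (a) δ = 81.54 mm, (b) σ = 197.7 MPa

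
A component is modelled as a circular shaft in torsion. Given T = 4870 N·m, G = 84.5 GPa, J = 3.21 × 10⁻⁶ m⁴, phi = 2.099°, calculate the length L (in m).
Model: a circular shaft in torsion, so phi = (T·L) / (G·J).
Solve for L: L = (phi·G·J) / T.
Convert to SI units:
  G = 84.5 GPa = 8.45 × 10¹⁰ Pa
  phi = 2.099° = 0.03663 rad
Substitute:
  L = (0.03663 × (8.45 × 10¹⁰) × (3.21 × 10⁻⁶)) / 4870
  L = 2.04 m
Final answer: L = 2.04 m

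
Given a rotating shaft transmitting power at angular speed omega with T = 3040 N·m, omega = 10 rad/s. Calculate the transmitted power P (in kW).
Model: a rotating shaft transmitting power at angular speed omega, so P = T·omega.
Substitute:
  P = 3040 × 10
  P = 30400 W
Convert: P = 30400 W = 30.4 kW
Final answer: P = 30.4 kW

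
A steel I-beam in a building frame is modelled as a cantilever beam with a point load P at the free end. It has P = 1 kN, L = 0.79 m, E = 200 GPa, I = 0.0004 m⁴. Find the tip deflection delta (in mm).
Model: a cantilever beam with a point load P at the free end, so delta = (P·L^3) / (3·E·I).
Convert to SI units:
  P = 1 kN = 1000 N
  E = 200 GPa = 2 × 10¹¹ Pa
Substitute:
  delta = (1000 × 0.79^3) / (3 × (2 × 10¹¹) × 0.0004)
  delta = 2.054 × 10⁻⁶ m
Convert: delta = 2.054 × 10⁻⁶ m = 0.002054 mm
Final answer: delta = 0.002054 mm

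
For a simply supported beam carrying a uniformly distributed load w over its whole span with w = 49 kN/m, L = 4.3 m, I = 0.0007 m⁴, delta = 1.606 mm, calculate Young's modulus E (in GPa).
Model: a simply supported beam carrying a uniformly distributed load w over its whole span, so delta = (5·w·L^4) / (384·E·I).
Solve for E: E = (5·w·L^4) / (384·delta·I).
Convert to SI units:
  w = 49 kN/m = 49000 N/m
  delta = 1.606 mm = 0.001606 m
Substitute:
  E = (5 × 49000 × 4.3^4) / (384 × 0.001606 × 0.0007)
  E = 1.94 × 10¹¹ Pa
Convert: E = 1.94 × 10¹¹ Pa = 194 GPa
Final answer: E = 194 GPa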